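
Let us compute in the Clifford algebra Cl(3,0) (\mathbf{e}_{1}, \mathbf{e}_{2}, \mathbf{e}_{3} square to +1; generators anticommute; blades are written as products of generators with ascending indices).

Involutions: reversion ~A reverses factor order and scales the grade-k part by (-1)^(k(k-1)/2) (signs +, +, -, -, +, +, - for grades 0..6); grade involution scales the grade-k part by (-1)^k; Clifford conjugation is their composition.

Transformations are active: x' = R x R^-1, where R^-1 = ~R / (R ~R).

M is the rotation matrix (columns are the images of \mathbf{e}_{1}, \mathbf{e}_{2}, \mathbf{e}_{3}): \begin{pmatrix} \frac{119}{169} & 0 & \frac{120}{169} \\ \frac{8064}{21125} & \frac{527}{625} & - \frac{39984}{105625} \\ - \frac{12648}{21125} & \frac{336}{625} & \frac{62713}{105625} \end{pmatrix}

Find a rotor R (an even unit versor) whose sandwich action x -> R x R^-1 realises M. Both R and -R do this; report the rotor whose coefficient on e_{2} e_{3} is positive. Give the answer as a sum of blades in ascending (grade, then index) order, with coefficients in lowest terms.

Method: write R = a + b12*e_{1} e_{2} + b13*e_{1} e_{3} + b23*e_{2} e_{3} with a^2 + b12^2 + b13^2 + b23^2 = 1 (so R^-1 = ~R). Expanding the columns R e_j ~R gives tr M = 4a^2 - 1 and, from the antisymmetric part, M21 - M12 = -4a*b12, M13 - M31 = 4a*b13, M32 - M23 = -4a*b23.
Here tr M = \frac{226151}{105625}, so a^2 = (1 + tr M)/4 = \frac{82944}{105625} and a = ±\frac{288}{325}. Taking a = \frac{288}{325}: M21 - M12 = \frac{8064}{21125}, M13 - M31 = \frac{27648}{21125}, M32 - M23 = \frac{96768}{105625}, giving b12 = -\frac{7}{65}, b13 = \frac{24}{65}, b23 = -\frac{84}{325}, i.e. R = \frac{288}{325} - \frac{7}{65} e_{1} e_{2} + \frac{24}{65} e_{1} e_{3} - \frac{84}{325} e_{2} e_{3}.
Its e_{2} e_{3} coefficient is negative, so report the other preimage -R.
Answer: -\frac{288}{325} + \frac{7}{65} e_{1} e_{2} - \frac{24}{65} e_{1} e_{3} + \frac{84}{325} e_{2} e_{3}. Sheet selection: the two-to-one cover makes ±R indistinguishable at the matrix level (trace \frac{226151}{105625}), so uniqueness comes from the required sign on e_{2} e_{3}.


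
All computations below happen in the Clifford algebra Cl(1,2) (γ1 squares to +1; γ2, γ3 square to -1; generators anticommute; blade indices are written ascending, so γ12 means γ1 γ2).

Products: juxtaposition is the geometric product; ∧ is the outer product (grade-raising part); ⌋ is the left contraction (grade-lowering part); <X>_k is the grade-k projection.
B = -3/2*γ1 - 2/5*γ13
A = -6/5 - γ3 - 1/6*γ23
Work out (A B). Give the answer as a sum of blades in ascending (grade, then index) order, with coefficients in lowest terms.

step 1: 11/5*γ1 - 1/15*γ12 - 51/50*γ13 + 1/4*γ123
Answer: 11/5*γ1 - 1/15*γ12 - 51/50*γ13 + 1/4*γ123


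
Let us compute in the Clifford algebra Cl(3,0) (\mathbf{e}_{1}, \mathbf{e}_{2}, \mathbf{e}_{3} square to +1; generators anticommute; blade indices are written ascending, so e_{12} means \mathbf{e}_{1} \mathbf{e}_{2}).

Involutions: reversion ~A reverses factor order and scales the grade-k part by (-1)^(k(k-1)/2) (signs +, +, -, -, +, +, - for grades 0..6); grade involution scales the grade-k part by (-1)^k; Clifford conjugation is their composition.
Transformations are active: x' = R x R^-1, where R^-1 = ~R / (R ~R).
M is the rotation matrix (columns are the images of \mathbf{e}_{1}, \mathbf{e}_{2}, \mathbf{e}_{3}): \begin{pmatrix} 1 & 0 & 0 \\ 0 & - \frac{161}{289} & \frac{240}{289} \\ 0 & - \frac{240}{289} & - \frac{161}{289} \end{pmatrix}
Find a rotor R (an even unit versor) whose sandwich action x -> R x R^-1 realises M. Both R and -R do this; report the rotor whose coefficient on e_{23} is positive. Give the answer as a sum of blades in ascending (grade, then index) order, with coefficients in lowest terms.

Method: write R = a + b12*e_{12} + b13*e_{13} + b23*e_{23} with a^2 + b12^2 + b13^2 + b23^2 = 1 (so R^-1 = ~R). Expanding the columns R e_j ~R gives tr M = 4a^2 - 1 and, from the antisymmetric part, M21 - M12 = -4a*b12, M13 - M31 = 4a*b13, M32 - M23 = -4a*b23.
Here tr M = -\frac{33}{289}, so a^2 = (1 + tr M)/4 = \frac{64}{289} and a = ±\frac{8}{17}. Taking a = \frac{8}{17}: M21 - M12 = 0, M13 - M31 = 0, M32 - M23 = -\frac{480}{289}, giving b12 = 0, b13 = 0, b23 = \frac{15}{17}, i.e. R = \frac{8}{17} + \frac{15}{17} e_{23}.
Its e_{23} coefficient is already positive.
Answer: \frac{8}{17} + \frac{15}{17} e_{23}. Recall the cover is two-to-one: with M of trace -\frac{33}{289}, both preimages act alike, and the stated e_{23} sign chooses the sheet.


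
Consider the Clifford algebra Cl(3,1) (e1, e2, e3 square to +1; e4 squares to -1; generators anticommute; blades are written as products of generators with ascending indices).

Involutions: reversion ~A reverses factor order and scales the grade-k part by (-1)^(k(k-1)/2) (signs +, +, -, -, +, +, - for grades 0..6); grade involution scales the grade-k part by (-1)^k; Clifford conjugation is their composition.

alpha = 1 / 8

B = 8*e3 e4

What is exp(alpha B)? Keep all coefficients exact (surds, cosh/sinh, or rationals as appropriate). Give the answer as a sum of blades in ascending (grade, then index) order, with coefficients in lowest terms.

B^2 = (8)^2*(e3 e4)^2 = 64*(+1) = 64 (a basis 2-blade squares to minus the product of its generators' squares).
B^2 = 64 — since the square is positive, the closed form is hyperbolic: l = 8, alpha*l = 1, so exp(alpha B) = cosh(1) + (sinh(1)/8)*B = cosh(1) + (sinh(1)/8)*B.
Answer: cosh(1) + sinh(1)*e3 e4


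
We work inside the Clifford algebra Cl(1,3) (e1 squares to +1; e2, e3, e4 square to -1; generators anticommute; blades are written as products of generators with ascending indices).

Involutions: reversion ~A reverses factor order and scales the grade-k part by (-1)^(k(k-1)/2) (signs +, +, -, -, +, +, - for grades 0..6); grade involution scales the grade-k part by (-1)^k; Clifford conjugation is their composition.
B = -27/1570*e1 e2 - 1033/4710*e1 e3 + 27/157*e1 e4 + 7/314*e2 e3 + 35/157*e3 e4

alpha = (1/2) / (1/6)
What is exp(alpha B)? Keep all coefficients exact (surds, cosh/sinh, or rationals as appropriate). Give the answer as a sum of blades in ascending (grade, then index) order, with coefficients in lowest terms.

B^2 term by term: the squares give (-27/1570)^2*(e1 e2)^2 + (-1033/4710)^2*(e1 e3)^2 + (27/157)^2*(e1 e4)^2 + (7/314)^2*(e2 e3)^2 + (35/157)^2*(e3 e4)^2 = 729/2464900*(+1) + 1067089/22184100*(+1) + 729/24649*(+1) + 49/98596*(-1) + 1225/24649*(-1) = 1/36 (each basis 2-blade squares to minus the product of its generators' squares); cross terms between blades sharing an index anticommute and cancel; the commuting (index-disjoint) pairs give grade-4 terms 2*c*c'*(blade product), which cancel blade by blade — e1 e2 e3 e4: -189/24649 + 189/24649 = 0 — confirming B is simple. So B^2 = 1/36.
B^2 = 1/36 — B^2 > 0, so the exponential closes hyperbolically: l = 1/6, alpha*l = 1/2, so exp(alpha B) = cosh(1/2) + (sinh(1/2)/(1/6))*B = cosh(1/2) + (6*sinh(1/2))*B.
Answer: cosh(1/2) - 81*sinh(1/2)/785*e1 e2 - 1033*sinh(1/2)/785*e1 e3 + 162*sinh(1/2)/157*e1 e4 + 21*sinh(1/2)/157*e2 e3 + 210*sinh(1/2)/157*e3 e4


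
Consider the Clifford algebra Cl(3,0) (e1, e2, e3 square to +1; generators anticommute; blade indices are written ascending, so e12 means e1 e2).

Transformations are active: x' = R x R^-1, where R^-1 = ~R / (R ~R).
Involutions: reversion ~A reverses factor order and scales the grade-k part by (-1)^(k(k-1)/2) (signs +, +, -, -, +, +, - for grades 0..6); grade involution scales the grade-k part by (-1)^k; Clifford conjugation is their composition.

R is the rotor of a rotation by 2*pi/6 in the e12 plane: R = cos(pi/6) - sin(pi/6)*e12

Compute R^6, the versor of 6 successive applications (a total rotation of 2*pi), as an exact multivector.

Rotor phase runs at HALF the rotation angle; powers of one rotor simply add phase, so after 6 steps in e12 the phase is 6*pi/6 = pi and R^6 = cos(pi) - sin(pi)*e12.
cos(pi) = -1 and sin(pi) = 0, so R^6 = -1. The total rotation 2*pi is 1 full turn, so every vector returns to itself, yet the rotor is -1, on the OTHER sheet of the double cover (an odd number of 2*pi turns).
Answer: -1


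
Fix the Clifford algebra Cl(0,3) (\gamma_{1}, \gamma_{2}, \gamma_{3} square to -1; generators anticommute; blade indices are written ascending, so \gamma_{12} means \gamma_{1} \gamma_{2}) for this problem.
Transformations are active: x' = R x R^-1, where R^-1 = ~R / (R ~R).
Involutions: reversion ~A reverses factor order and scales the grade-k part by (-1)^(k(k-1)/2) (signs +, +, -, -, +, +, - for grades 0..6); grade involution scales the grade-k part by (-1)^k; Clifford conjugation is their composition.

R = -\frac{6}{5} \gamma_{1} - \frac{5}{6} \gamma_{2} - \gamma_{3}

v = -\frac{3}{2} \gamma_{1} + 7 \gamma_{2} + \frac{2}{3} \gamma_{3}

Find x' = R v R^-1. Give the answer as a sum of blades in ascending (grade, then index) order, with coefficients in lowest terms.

~R = -\frac{6}{5} \gamma_{1} - \frac{5}{6} \gamma_{2} - \gamma_{3}, and R ~R = -\frac{2821}{900}, so R^-1 = ~R / (-\frac{2821}{900}).
R v = \frac{47}{10} - \frac{193}{20} \gamma_{12} - \frac{23}{10} \gamma_{13} + \frac{58}{9} \gamma_{23}
Answer: \frac{28767}{5642} \gamma_{1} - \frac{12697}{2821} \gamma_{2} + \frac{19738}{8463} \gamma_{3}


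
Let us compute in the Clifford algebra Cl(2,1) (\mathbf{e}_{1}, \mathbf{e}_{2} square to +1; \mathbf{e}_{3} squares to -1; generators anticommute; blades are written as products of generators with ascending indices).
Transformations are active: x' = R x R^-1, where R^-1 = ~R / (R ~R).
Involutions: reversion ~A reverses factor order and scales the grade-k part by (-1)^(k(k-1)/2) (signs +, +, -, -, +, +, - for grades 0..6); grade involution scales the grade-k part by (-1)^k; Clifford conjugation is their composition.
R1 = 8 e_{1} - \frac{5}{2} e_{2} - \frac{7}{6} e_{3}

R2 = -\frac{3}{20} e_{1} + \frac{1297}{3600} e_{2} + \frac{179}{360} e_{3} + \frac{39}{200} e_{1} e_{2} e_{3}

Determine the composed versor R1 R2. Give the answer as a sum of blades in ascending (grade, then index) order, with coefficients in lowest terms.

Distribute over the terms of R1 (each basis-blade product reordered to ascending indices, repeated generators contracted through their squares):
(8 e_{1}) R2 = -\frac{6}{5} + \frac{1297}{450} e_{1} e_{2} + \frac{179}{45} e_{1} e_{3} + \frac{39}{25} e_{2} e_{3}
(-\frac{5}{2} e_{2}) R2 = -\frac{1297}{1440} - \frac{3}{8} e_{1} e_{2} + \frac{39}{80} e_{1} e_{3} - \frac{179}{144} e_{2} e_{3}
(-\frac{7}{6} e_{3}) R2 = \frac{1253}{2160} + \frac{91}{400} e_{1} e_{2} - \frac{7}{40} e_{1} e_{3} + \frac{9079}{21600} e_{2} e_{3}
Summing the partial products and collecting blades:
Answer: -\frac{6569}{4320} + \frac{1969}{720} e_{1} e_{2} + \frac{3089}{720} e_{1} e_{3} + \frac{637}{864} e_{2} e_{3}


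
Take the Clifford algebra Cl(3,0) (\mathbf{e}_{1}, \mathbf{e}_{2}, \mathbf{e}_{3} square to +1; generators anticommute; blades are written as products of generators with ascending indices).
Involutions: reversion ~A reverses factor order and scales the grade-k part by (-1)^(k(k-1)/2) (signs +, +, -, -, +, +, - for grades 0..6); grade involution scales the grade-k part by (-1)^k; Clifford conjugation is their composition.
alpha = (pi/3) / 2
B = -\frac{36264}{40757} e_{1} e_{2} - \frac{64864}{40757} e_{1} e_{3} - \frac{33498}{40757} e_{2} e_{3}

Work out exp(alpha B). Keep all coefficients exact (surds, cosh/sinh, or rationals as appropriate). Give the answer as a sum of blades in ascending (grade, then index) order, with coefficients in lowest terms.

B^2 term by term: the squares give (-\frac{36264}{40757})^2*(e_{1} e_{2})^2 + (-\frac{64864}{40757})^2*(e_{1} e_{3})^2 + (-\frac{33498}{40757})^2*(e_{2} e_{3})^2 = \frac{1315077696}{1661133049}*(-1) + \frac{4207338496}{1661133049}*(-1) + \frac{1122116004}{1661133049}*(-1) = -4 (each basis 2-blade squares to minus the product of its generators' squares); cross terms between blades sharing an index anticommute and cancel. So B^2 = -4.
B^2 = -4 — the series telescopes trigonometrically here: l = 2, alpha*l = \frac{\pi}{3}, so exp(alpha B) = cos(\frac{\pi}{3}) + (sin(\frac{\pi}{3})/2)*B = \frac{1}{2} + (\frac{\sqrt{3}}{4})*B.
Answer: \frac{1}{2} - \frac{9066 \sqrt{3}}{40757} e_{1} e_{2} - \frac{16216 \sqrt{3}}{40757} e_{1} e_{3} - \frac{16749 \sqrt{3}}{81514} e_{2} e_{3}


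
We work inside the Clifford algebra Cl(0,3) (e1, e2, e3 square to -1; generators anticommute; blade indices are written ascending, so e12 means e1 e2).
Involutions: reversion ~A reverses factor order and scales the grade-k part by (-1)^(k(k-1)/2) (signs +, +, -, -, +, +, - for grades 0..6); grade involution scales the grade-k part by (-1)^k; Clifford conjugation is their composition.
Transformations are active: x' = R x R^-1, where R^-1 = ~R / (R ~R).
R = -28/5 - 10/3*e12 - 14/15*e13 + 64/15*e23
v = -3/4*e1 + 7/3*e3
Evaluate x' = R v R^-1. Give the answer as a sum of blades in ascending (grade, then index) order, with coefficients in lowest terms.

~R = -28/5 + 10/3*e12 + 14/15*e13 - 64/15*e23, and R ~R = 4616/75, so R^-1 = ~R / (4616/75).
R v = 287/45*e1 - 671/90*e2 - 371/30*e3 - 494/45*e123
Answer: -40145/20772*e1 + 10633/10386*e2 + 11489/10386*e3


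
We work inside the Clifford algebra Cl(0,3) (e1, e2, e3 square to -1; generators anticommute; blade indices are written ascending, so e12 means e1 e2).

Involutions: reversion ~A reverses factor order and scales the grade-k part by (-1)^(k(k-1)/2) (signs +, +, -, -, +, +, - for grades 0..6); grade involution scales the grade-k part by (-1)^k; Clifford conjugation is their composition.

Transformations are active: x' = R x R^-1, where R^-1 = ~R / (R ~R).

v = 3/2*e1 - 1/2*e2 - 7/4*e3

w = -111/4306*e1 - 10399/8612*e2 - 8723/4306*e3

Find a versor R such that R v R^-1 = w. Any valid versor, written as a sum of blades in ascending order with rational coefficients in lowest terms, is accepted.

Reasoning: v^2 = w^2 = -89/16 since conjugation preserves the quadratic form; R = v + w = 3174/2153*e1 - 14705/8612*e2 - 32517/8612*e3 is then valid when invertible, keeping its own part and reversing (v - w)/2.
Answer: 3174/2153*e1 - 14705/8612*e2 - 32517/8612*e3


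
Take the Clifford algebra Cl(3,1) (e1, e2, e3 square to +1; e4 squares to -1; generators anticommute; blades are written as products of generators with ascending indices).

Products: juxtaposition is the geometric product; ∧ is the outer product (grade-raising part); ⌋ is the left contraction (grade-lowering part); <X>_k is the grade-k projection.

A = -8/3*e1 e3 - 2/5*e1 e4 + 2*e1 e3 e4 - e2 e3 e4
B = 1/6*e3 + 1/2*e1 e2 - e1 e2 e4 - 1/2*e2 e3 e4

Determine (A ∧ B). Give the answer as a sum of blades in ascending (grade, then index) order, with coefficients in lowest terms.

step 1: 1/15*e1 e3 e4
Answer: 1/15*e1 e3 e4


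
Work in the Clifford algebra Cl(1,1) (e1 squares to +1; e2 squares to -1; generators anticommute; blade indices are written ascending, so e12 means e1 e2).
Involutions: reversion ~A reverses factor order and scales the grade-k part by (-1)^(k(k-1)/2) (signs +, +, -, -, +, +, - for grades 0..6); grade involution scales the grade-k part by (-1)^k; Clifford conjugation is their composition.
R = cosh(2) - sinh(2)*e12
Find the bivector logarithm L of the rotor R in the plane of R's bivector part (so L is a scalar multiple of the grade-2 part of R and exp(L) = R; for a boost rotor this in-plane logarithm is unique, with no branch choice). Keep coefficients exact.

The scalar part of R is cosh(2), giving the rapidity magnitude (cosh is even); the bivector part supplies orientation, its quotient by sinh of the rapidity is the plane, and L = rapidity * plane — unique in that plane, since flipping both signs leaves L unchanged.
Concretely: cosh(rapidity) = cosh(2) gives rapidity = ±2, and since rapidity/sinh(rapidity) is even the sign is immaterial: L = (rapidity/sinh(rapidity)) * <R>_2 = (2/sinh(2)) * <R>_2.
Answer: -2*e12


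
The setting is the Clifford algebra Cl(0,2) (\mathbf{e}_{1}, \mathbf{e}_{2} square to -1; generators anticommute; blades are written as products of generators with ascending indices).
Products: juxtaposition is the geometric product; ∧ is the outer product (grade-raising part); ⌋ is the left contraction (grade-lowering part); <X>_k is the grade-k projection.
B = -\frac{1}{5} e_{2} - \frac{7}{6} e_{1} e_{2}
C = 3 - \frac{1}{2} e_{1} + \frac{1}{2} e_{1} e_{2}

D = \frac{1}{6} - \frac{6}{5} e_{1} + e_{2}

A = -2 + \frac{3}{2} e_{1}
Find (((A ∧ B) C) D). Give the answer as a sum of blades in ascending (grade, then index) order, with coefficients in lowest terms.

step 1: \frac{2}{5} e_{2} + \frac{61}{30} e_{1} e_{2}
step 2: -\frac{61}{60} + \frac{1}{5} e_{1} + \frac{11}{60} e_{2} + \frac{63}{10} e_{1} e_{2}
step 3: -\frac{203}{1800} - \frac{757}{150} e_{1} - \frac{15383}{1800} e_{2} + \frac{147}{100} e_{1} e_{2}
Answer: -\frac{203}{1800} - \frac{757}{150} e_{1} - \frac{15383}{1800} e_{2} + \frac{147}{100} e_{1} e_{2}


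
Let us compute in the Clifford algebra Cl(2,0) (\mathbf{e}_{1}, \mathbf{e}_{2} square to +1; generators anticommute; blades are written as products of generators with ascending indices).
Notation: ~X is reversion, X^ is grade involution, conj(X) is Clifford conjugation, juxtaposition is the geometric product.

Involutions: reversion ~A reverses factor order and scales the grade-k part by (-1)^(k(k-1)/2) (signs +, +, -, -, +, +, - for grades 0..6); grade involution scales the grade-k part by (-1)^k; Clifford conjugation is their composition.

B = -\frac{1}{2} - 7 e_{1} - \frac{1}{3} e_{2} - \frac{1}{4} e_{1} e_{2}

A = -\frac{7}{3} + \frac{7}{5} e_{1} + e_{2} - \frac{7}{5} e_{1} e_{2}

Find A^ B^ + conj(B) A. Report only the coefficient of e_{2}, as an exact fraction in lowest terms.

first term: -\frac{559}{60} - \frac{327}{20} e_{1} + \frac{1777}{180} e_{2} + \frac{469}{60} e_{1} e_{2}
second term: \frac{233}{20} - \frac{979}{60} e_{1} - \frac{2057}{180} e_{2} + \frac{133}{20} e_{1} e_{2}
Answer: -\frac{14}{9}


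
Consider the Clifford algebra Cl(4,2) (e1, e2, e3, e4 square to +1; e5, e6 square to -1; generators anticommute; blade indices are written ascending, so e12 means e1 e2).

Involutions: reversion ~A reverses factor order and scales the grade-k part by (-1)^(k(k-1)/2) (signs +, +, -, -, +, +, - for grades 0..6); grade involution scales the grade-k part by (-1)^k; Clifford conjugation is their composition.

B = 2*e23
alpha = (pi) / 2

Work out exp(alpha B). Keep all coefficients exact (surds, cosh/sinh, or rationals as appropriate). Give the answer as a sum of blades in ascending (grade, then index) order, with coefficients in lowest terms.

B^2 = (2)^2*(e23)^2 = 4*(-1) = -4 (a basis 2-blade squares to minus the product of its generators' squares).
B^2 = -4 — B^2 < 0, so the exponential closes trigonometrically: l = 2, alpha*l = pi, so exp(alpha B) = cos(pi) + (sin(pi)/2)*B = -1 + (0)*B.
Answer: -1


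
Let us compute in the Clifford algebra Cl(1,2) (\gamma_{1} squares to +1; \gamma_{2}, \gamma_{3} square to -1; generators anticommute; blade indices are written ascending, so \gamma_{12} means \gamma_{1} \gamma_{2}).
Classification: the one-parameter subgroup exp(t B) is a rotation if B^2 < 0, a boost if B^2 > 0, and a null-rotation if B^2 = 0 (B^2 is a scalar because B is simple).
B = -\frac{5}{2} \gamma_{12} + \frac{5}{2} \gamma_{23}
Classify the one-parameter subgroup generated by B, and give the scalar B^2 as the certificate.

B^2 term by term: the squares give (-\frac{5}{2})^2*(\gamma_{12})^2 + (\frac{5}{2})^2*(\gamma_{23})^2 = \frac{25}{4}*(+1) + \frac{25}{4}*(-1) = 0 (each basis 2-blade squares to minus the product of its generators' squares); cross terms between blades sharing an index anticommute and cancel. So B^2 = 0.
Answer: null-rotation, certificate B^2 = 0. B^2 = 0 is basis-independent, so its sign is the whole story.


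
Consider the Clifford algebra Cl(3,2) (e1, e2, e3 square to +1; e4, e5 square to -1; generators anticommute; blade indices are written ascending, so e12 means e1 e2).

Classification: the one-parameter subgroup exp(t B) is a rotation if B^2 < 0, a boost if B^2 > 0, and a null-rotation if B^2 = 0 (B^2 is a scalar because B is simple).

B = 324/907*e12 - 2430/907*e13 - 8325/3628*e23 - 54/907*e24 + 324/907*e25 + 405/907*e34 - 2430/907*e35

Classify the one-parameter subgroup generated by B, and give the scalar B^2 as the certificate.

B^2 term by term: the squares give (324/907)^2*(e12)^2 + (-2430/907)^2*(e13)^2 + (-8325/3628)^2*(e23)^2 + (-54/907)^2*(e24)^2 + (324/907)^2*(e25)^2 + (405/907)^2*(e34)^2 + (-2430/907)^2*(e35)^2 = 104976/822649*(-1) + 5904900/822649*(-1) + 69305625/13162384*(-1) + 2916/822649*(+1) + 104976/822649*(+1) + 164025/822649*(+1) + 5904900/822649*(+1) = -81/16 (each basis 2-blade squares to minus the product of its generators' squares); cross terms between blades sharing an index anticommute and cancel; the commuting (index-disjoint) pairs give grade-4 terms 2*c*c'*(blade product), which cancel blade by blade — e1234: 262440/822649 - 262440/822649 = 0; e1235: -1574640/822649 + 1574640/822649 = 0; e2345: -262440/822649 + 262440/822649 = 0 — confirming B is simple. So B^2 = -81/16.
Answer: rotation, certificate B^2 = -81/16. The class reads off the invariant scalar -81/16 directly.


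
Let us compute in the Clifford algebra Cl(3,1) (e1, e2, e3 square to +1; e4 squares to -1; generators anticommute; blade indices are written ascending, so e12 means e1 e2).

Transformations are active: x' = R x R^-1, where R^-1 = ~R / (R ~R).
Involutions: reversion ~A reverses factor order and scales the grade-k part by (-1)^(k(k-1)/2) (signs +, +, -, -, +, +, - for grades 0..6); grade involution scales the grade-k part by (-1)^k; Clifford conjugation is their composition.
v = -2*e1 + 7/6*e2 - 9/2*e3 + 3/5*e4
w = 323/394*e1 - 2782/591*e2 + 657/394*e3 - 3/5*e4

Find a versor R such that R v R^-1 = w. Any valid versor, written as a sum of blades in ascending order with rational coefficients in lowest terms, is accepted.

Take R = v + w = -465/394*e1 - 1395/394*e2 - 558/197*e3. Because q(v) = q(w) = 11363/450, conjugation by R sends v exactly to w.
Answer: -465/394*e1 - 1395/394*e2 - 558/197*e3


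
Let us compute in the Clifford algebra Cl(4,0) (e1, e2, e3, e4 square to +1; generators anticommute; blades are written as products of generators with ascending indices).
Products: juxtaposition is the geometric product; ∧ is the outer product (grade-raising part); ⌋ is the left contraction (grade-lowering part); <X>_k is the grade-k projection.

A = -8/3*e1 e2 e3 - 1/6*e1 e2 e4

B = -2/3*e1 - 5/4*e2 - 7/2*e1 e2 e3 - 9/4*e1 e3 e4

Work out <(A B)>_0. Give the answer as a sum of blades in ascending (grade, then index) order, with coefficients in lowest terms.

step 1: -28/3 - 10/3*e1 e3 - 5/24*e1 e4 + 101/72*e2 e3 + 55/9*e2 e4 + 7/12*e3 e4
step 2: -28/3
Answer: -28/3


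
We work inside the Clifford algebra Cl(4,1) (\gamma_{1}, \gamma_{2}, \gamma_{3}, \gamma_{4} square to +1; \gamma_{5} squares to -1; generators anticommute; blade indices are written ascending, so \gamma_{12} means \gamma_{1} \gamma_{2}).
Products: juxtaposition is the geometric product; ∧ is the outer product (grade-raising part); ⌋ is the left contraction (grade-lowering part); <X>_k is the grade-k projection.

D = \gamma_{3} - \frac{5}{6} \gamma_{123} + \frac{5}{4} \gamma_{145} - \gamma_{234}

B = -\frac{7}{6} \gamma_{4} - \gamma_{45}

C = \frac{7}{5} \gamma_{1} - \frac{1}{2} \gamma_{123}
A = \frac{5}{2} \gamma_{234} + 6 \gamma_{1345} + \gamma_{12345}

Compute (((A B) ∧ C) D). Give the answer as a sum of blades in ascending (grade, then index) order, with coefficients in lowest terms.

step 1: -6 \gamma_{13} - \frac{35}{12} \gamma_{23} - \gamma_{123} + 7 \gamma_{135} - \frac{5}{2} \gamma_{235} + \frac{7}{6} \gamma_{1235}
step 2: -\frac{49}{12} \gamma_{123} + \frac{7}{2} \gamma_{1235}
step 3: -\frac{245}{72} - \frac{35}{12} \gamma_{5} - \frac{49}{12} \gamma_{12} - \frac{49}{12} \gamma_{14} - \frac{7}{2} \gamma_{125} - \frac{7}{2} \gamma_{145} - \frac{35}{8} \gamma_{234} - \frac{245}{48} \gamma_{2345}
Answer: -\frac{245}{72} - \frac{35}{12} \gamma_{5} - \frac{49}{12} \gamma_{12} - \frac{49}{12} \gamma_{14} - \frac{7}{2} \gamma_{125} - \frac{7}{2} \gamma_{145} - \frac{35}{8} \gamma_{234} - \frac{245}{48} \gamma_{2345}


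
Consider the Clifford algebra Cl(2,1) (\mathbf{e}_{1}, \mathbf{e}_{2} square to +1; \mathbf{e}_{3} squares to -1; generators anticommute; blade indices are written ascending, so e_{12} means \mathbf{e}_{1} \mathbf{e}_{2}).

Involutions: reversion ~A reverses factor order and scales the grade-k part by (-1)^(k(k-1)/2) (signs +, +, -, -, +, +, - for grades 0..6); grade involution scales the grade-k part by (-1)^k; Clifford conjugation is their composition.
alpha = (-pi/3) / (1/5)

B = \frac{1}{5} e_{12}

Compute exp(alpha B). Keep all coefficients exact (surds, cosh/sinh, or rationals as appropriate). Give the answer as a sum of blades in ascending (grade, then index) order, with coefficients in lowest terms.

B^2 = (\frac{1}{5})^2*(e_{12})^2 = \frac{1}{25}*(-1) = -\frac{1}{25} (a basis 2-blade squares to minus the product of its generators' squares).
B^2 = -\frac{1}{25} — a negative square means the series sums to a rotation: l = \frac{1}{5}, alpha*l = - \frac{\pi}{3}, so exp(alpha B) = cos(- \frac{\pi}{3}) + (sin(- \frac{\pi}{3})/(\frac{1}{5}))*B = \frac{1}{2} + (- \frac{5 \sqrt{3}}{2})*B.
Answer: \frac{1}{2} - \frac{\sqrt{3}}{2} e_{12}


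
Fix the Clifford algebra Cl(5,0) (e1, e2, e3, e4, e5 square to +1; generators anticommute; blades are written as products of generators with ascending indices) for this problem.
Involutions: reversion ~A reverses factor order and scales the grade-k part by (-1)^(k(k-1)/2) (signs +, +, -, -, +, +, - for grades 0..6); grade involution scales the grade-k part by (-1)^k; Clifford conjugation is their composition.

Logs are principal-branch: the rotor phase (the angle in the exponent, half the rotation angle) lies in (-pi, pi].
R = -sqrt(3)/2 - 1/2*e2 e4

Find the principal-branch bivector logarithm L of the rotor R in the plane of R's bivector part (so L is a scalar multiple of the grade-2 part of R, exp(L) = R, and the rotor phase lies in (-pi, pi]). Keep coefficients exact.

The scalar part of R is -sqrt(3)/2, which fixes the principal-branch rotor phase; the unit plane is then the bivector part divided by the sine of that phase, and L is that plane scaled by the phase.
Concretely: cos(phase) = -sqrt(3)/2 gives phase = ±5*pi/6, and since phase/sin(phase) is even the sign is immaterial: L = (phase/sin(phase)) * <R>_2 = (5*pi/3) * <R>_2.
Answer: -5*pi/6*e2 e4


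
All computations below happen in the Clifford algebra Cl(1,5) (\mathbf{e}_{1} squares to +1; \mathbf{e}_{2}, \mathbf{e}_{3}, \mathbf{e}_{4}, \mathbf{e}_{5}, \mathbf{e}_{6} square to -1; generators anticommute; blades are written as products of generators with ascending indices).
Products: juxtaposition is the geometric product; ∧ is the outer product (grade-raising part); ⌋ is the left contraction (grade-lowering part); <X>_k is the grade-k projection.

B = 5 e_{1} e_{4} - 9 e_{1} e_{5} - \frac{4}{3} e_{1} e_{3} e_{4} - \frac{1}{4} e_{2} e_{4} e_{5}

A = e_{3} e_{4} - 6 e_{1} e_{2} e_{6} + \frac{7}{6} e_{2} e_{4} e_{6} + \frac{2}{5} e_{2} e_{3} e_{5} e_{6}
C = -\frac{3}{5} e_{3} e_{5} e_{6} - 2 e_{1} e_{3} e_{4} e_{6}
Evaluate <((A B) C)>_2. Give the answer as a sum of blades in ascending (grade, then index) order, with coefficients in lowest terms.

step 1: \frac{4}{3} e_{1} - 5 e_{1} e_{3} - \frac{7}{24} e_{5} e_{6} - \frac{35}{6} e_{1} e_{2} e_{6} + \frac{1}{4} e_{2} e_{3} e_{5} + 30 e_{2} e_{4} e_{6} - 54 e_{2} e_{5} e_{6} - \frac{1}{10} e_{3} e_{4} e_{6} - \frac{92}{45} e_{1} e_{2} e_{3} e_{6} - 9 e_{1} e_{3} e_{4} e_{5} + \frac{3}{2} e_{1} e_{4} e_{5} e_{6} + 8 e_{2} e_{3} e_{4} e_{6} - \frac{299}{30} e_{1} e_{2} e_{4} e_{5} e_{6} + 2 e_{1} e_{2} e_{3} e_{4} e_{5} e_{6}
step 2: -\frac{1}{5} e_{1} - \frac{7}{40} e_{3} - 16 e_{1} e_{2} - \frac{162}{5} e_{2} e_{3} - \frac{184}{45} e_{2} e_{4} + 4 e_{2} e_{5} + \frac{3}{20} e_{2} e_{6} - 3 e_{3} e_{5} - \frac{3}{50} e_{4} e_{5} + 10 e_{4} e_{6} + 18 e_{5} e_{6} - 60 e_{1} e_{2} e_{3} + \frac{6}{5} e_{1} e_{2} e_{4} + \frac{92}{75} e_{1} e_{2} e_{5} - \frac{9}{10} e_{1} e_{3} e_{4} + \frac{27}{5} e_{1} e_{4} e_{6} - 3 e_{1} e_{5} e_{6} - \frac{35}{3} e_{2} e_{3} e_{4} - \frac{299}{15} e_{2} e_{3} e_{5} + \frac{24}{5} e_{2} e_{4} e_{5} - \frac{8}{3} e_{3} e_{4} e_{6} + \frac{299}{50} e_{1} e_{2} e_{3} e_{4} - \frac{7}{2} e_{1} e_{2} e_{3} e_{5} - \frac{7}{12} e_{1} e_{3} e_{4} e_{5} - \frac{4}{5} e_{1} e_{3} e_{5} e_{6} - 18 e_{2} e_{3} e_{4} e_{5} + 108 e_{1} e_{2} e_{3} e_{4} e_{5} - \frac{1}{2} e_{1} e_{2} e_{4} e_{5} e_{6}
step 3: -16 e_{1} e_{2} - \frac{162}{5} e_{2} e_{3} - \frac{184}{45} e_{2} e_{4} + 4 e_{2} e_{5} + \frac{3}{20} e_{2} e_{6} - 3 e_{3} e_{5} - \frac{3}{50} e_{4} e_{5} + 10 e_{4} e_{6} + 18 e_{5} e_{6}
Answer: -16 e_{1} e_{2} - \frac{162}{5} e_{2} e_{3} - \frac{184}{45} e_{2} e_{4} + 4 e_{2} e_{5} + \frac{3}{20} e_{2} e_{6} - 3 e_{3} e_{5} - \frac{3}{50} e_{4} e_{5} + 10 e_{4} e_{6} + 18 e_{5} e_{6}


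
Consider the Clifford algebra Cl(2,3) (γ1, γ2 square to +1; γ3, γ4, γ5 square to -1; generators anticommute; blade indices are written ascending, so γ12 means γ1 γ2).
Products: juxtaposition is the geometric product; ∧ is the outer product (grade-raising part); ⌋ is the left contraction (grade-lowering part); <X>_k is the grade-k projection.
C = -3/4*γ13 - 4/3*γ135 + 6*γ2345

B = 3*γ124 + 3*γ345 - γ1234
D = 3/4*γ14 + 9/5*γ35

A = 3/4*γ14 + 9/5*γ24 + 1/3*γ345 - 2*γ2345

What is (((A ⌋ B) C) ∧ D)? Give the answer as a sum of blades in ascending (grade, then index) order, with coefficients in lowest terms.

step 1: 1 + 27/5*γ1 - 9/4*γ2 + 9/5*γ13 - 3/4*γ23
step 2: -27/20 - 81/20*γ3 - 12/5*γ5 - 9/16*γ12 - 3/4*γ13 - 36/5*γ35 - 9/2*γ45 - 27/16*γ123 - γ125 - 4/3*γ135 - 27/2*γ345 - 3*γ1235 + 54/5*γ1245 + 6*γ2345 + 162/5*γ12345
step 3: -81/80*γ14 - 243/100*γ35 + 243/80*γ134 - 9/5*γ145 - 81/80*γ1235 + 27/5*γ1345
Answer: -81/80*γ14 - 243/100*γ35 + 243/80*γ134 - 9/5*γ145 - 81/80*γ1235 + 27/5*γ1345


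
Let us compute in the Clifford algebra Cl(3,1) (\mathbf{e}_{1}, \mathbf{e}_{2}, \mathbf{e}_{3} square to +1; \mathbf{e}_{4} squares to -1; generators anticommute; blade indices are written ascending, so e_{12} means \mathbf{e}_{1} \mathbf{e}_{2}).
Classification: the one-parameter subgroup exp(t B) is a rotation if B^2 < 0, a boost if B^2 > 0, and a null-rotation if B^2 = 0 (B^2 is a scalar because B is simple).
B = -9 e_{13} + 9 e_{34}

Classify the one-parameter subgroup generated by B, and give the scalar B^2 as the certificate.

B^2 term by term: the squares give (-9)^2*(e_{13})^2 + (9)^2*(e_{34})^2 = 81*(-1) + 81*(+1) = 0 (each basis 2-blade squares to minus the product of its generators' squares); cross terms between blades sharing an index anticommute and cancel. So B^2 = 0.
Answer: null-rotation, certificate B^2 = 0. Note: conjugating B changes its blade decomposition but never the scalar B^2 = 0, whose sign settles the classification.


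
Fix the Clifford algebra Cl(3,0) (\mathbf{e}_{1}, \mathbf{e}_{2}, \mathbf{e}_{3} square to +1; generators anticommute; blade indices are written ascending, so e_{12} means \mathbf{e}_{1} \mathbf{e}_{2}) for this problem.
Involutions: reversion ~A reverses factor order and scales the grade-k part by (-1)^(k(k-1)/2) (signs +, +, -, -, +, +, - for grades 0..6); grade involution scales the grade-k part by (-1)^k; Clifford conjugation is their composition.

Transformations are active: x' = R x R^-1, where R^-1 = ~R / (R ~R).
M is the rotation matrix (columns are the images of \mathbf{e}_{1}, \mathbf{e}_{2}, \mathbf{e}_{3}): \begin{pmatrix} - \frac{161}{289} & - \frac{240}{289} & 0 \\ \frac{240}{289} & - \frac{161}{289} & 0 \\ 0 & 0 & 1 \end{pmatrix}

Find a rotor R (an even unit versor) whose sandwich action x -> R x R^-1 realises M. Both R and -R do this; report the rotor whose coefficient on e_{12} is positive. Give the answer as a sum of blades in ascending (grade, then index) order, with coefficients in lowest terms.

Method: write R = a + b12*e_{12} + b13*e_{13} + b23*e_{23} with a^2 + b12^2 + b13^2 + b23^2 = 1 (so R^-1 = ~R). Expanding the columns R e_j ~R gives tr M = 4a^2 - 1 and, from the antisymmetric part, M21 - M12 = -4a*b12, M13 - M31 = 4a*b13, M32 - M23 = -4a*b23.
Here tr M = -\frac{33}{289}, so a^2 = (1 + tr M)/4 = \frac{64}{289} and a = ±\frac{8}{17}. Taking a = \frac{8}{17}: M21 - M12 = \frac{480}{289}, M13 - M31 = 0, M32 - M23 = 0, giving b12 = -\frac{15}{17}, b13 = 0, b23 = 0, i.e. R = \frac{8}{17} - \frac{15}{17} e_{12}.
Its e_{12} coefficient is negative, so report the other preimage -R.
Answer: -\frac{8}{17} + \frac{15}{17} e_{12}. Uniqueness: Spin(3) -> SO(3) maps R and -R to the same rotation of trace -\frac{33}{289}; fixing the sign of the e_{12} coefficient removes the ambiguity.


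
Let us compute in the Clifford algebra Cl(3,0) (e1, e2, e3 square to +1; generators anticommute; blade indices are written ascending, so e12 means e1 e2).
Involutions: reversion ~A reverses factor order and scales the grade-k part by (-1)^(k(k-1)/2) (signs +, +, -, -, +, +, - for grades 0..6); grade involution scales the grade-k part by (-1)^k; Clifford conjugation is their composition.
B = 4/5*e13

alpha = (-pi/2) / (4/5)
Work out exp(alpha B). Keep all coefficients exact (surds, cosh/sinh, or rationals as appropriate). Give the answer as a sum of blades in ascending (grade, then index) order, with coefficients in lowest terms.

B^2 = (4/5)^2*(e13)^2 = 16/25*(-1) = -16/25 (a basis 2-blade squares to minus the product of its generators' squares).
B^2 = -16/25 — the negative square puts this in the circular regime; l = 4/5, alpha*l = -pi/2, so exp(alpha B) = cos(-pi/2) + (sin(-pi/2)/(4/5))*B = 0 + (-5/4)*B.
Answer: -e13


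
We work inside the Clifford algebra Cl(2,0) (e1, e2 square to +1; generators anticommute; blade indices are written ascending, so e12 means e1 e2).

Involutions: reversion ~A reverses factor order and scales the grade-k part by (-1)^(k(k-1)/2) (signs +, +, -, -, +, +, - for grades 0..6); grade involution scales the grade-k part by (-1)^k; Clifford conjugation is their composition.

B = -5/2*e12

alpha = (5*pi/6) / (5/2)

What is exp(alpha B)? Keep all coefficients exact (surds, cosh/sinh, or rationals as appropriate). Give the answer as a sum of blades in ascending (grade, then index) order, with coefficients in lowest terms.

B^2 = (-5/2)^2*(e12)^2 = 25/4*(-1) = -25/4 (a basis 2-blade squares to minus the product of its generators' squares).
B^2 = -25/4 — the negative square puts this in the circular regime; l = 5/2, alpha*l = 5*pi/6, so exp(alpha B) = cos(5*pi/6) + (sin(5*pi/6)/(5/2))*B = -sqrt(3)/2 + (1/5)*B.
Answer: -sqrt(3)/2 - 1/2*e12


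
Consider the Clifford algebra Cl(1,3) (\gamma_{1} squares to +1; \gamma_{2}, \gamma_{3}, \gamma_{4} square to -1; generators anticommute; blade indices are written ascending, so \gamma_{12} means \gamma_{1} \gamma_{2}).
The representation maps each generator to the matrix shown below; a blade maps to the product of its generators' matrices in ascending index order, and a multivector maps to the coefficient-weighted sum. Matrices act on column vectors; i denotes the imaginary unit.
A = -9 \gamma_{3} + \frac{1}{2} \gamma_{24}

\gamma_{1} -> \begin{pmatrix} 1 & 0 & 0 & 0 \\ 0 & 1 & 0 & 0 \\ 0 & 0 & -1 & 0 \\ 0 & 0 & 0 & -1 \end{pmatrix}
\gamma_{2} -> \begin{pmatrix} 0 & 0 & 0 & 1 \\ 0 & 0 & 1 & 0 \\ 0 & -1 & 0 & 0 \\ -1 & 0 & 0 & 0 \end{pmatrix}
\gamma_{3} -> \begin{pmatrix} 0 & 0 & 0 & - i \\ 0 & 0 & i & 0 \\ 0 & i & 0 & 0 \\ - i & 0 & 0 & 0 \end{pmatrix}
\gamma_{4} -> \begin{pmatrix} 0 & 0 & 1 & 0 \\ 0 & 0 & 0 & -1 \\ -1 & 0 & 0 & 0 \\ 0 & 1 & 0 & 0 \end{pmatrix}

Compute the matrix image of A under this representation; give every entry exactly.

Bivector images (products of the table entries): rho(\gamma_{24}) = rho(\gamma_{2})rho(\gamma_{4}) = \begin{pmatrix} 0 & 1 & 0 & 0 \\ -1 & 0 & 0 & 0 \\ 0 & 0 & 0 & 1 \\ 0 & 0 & -1 & 0 \end{pmatrix}.
M = (-9)*rho(\gamma_{3}) + (\frac{1}{2})*rho(\gamma_{24}), summed entrywise:
Answer: \begin{pmatrix} 0 & \frac{1}{2} & 0 & 9 i \\ - \frac{1}{2} & 0 & - 9 i & 0 \\ 0 & - 9 i & 0 & \frac{1}{2} \\ 9 i & 0 & - \frac{1}{2} & 0 \end{pmatrix}


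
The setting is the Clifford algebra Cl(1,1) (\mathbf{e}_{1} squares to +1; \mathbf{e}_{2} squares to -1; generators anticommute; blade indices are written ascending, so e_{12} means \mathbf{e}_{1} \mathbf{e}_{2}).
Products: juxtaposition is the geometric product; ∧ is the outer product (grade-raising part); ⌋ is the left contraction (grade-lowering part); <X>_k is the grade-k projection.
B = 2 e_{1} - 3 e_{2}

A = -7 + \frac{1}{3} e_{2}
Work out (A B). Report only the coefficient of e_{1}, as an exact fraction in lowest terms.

step 1: 1 - 14 e_{1} + 21 e_{2} - \frac{2}{3} e_{12}
Answer: -14


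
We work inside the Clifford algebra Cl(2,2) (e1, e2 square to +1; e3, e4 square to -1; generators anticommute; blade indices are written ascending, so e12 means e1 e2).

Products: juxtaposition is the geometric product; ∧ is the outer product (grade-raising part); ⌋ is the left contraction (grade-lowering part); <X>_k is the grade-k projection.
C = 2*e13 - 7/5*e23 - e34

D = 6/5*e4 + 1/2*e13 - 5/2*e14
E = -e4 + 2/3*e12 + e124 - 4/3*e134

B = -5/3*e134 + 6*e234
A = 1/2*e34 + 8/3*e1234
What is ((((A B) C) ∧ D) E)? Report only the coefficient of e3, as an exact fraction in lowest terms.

step 1: -91/6*e1 - 67/9*e2
step 2: -896/45*e3 + 3251/90*e123 + 91/6*e134 + 67/9*e234
step 3: -1792/75*e34 - 448/9*e134 + 3251/75*e1234
step 4: -1792/27 - 7168/225*e1 - 13004/225*e2 + 1459/75*e3 - 448/9*e13 + 448/9*e23 - 6502/225*e34 + 1681/25*e123 - 896/27*e234 - 3584/225*e1234
Answer: 1459/75


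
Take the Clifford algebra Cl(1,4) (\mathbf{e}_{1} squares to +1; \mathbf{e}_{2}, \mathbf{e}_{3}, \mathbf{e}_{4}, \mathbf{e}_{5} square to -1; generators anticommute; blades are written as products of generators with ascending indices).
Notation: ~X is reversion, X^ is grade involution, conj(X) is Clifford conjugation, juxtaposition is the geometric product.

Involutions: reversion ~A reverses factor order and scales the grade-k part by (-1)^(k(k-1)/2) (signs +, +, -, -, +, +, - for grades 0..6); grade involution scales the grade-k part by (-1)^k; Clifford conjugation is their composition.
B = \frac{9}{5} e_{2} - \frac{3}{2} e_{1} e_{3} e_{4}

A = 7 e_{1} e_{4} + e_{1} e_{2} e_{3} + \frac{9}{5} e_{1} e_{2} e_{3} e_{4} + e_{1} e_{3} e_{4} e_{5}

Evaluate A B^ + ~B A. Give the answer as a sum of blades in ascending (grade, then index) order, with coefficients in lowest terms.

first term: \frac{27}{10} e_{2} - \frac{21}{2} e_{3} + \frac{3}{2} e_{5} - \frac{9}{5} e_{1} e_{3} - \frac{3}{2} e_{2} e_{4} + \frac{63}{5} e_{1} e_{2} e_{4} + \frac{81}{25} e_{1} e_{3} e_{4} + \frac{9}{5} e_{1} e_{2} e_{3} e_{4} e_{5}
second term: -\frac{27}{10} e_{2} - \frac{21}{2} e_{3} - \frac{3}{2} e_{5} + \frac{9}{5} e_{1} e_{3} + \frac{3}{2} e_{2} e_{4} - \frac{63}{5} e_{1} e_{2} e_{4} + \frac{81}{25} e_{1} e_{3} e_{4} - \frac{9}{5} e_{1} e_{2} e_{3} e_{4} e_{5}
Answer: -21 e_{3} + \frac{162}{25} e_{1} e_{3} e_{4}


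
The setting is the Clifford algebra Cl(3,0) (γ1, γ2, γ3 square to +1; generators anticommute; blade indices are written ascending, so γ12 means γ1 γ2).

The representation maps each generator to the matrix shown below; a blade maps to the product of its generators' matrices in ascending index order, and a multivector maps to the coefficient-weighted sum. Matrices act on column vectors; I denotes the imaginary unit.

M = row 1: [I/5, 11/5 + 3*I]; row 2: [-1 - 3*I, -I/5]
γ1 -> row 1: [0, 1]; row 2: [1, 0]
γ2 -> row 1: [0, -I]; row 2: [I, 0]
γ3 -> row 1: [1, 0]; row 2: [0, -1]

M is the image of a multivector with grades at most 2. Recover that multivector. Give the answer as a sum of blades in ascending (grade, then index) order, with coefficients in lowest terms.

Method: 1, rho(γ1), rho(γ2), rho(γ3) form a trace-orthogonal basis of the 2x2 complex matrices (tr(X Y) = 2 if X = Y, else 0), so M = m0*1 + m1*rho(γ1) + m2*rho(γ2) + m3*rho(γ3) with m0 = tr(M)/2 = 0, m1 = tr(M rho(γ1))/2 = 3/5, m2 = tr(M rho(γ2))/2 = -3 + 8*I/5, m3 = tr(M rho(γ3))/2 = I/5.
Multiplying table entries, the bivector images are rho(γ12) = I*rho(γ3), rho(γ13) = -I*rho(γ2), rho(γ23) = I*rho(γ1); with real blade coefficients the real parts of m0..m3 are the coefficients of 1, γ1, γ2, γ3 and the imaginary parts give the bivectors (γ23: Im m1, γ13: -Im m2, γ12: Im m3).
Answer: 3/5*γ1 - 3*γ2 + 1/5*γ12 - 8/5*γ13
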